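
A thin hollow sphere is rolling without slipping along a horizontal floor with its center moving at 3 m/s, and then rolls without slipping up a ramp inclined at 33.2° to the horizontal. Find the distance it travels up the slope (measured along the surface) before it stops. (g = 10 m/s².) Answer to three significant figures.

For this body I = (2/3)MR², i.e. k = I/(MR²) = 2/3.
Rolling without slipping gives ω = v/R, so the total kinetic energy is ½Mv² + ½Iω² = ½(1+k)Mv² = (5/6)Mv².
Setting this equal to Mgh gives the vertical rise h = (1+k)v₀²/(2g) = 1.667×3²/(2×10) = 0.75 m.
The distance along the slope is d = h/sinθ = 0.75/sin33.2° ≈ 1.37 m.

d ≈ 1.37 m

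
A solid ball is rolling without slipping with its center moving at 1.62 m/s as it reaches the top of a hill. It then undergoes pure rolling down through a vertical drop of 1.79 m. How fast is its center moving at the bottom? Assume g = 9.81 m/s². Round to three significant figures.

For this body I = (2/5)MR², i.e. k = I/(MR²) = 0.4.
Rolling without slipping gives ω = v/R, so the total kinetic energy is ½Mv² + ½Iω² = ½(1+k)Mv² = (7/10)Mv².
Energy conservation: (7/10)Mv₀² + Mgh = (7/10)Mv², so v² = v₀² + 2gh/(1+k).
v = √(1.62² + 2×9.81×1.79/1.4) = √27.71 ≈ 5.26 m/s.

v ≈ 5.26 m/s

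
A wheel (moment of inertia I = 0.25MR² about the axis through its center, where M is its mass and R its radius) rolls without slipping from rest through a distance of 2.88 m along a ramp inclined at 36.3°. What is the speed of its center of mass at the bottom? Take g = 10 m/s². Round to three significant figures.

v ≈ 5.22 m/s

The moment of inertia is 0.25MR², giving k ≡ I/(MR²) = 0.25.
The rolling condition ω = v/R makes the rotational term ½I(v/R)² = ½kMv², so KE_total = ½(1+k)Mv² = (5/8)Mv².
The vertical drop is h = L sinθ = 2.88 × sin36.3° = 1.705 m.
Setting Mgh = (5/8)Mv² gives v = √(2gh/(1+k)) = √(2·10·1.705/1.25) ≈ 5.22 m/s.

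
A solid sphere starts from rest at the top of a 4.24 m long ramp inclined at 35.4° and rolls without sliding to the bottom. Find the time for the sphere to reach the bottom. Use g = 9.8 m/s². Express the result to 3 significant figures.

Here I = (2/5)MR², so the shape factor k = I/(MR²) = 0.4.
Along the incline Mg sinθ − f = Ma, and torque about the center fR = Iα = kMR²(a/R) gives f = kMa.
Hence a = g sinθ/(1+k) = 9.8×sin35.4°/1.4 = 4.055 m/s².
Starting from rest, L = ½at², so t = √(2L/a) = √(2×4.24/4.055) ≈ 1.45 s.

t ≈ 1.45 s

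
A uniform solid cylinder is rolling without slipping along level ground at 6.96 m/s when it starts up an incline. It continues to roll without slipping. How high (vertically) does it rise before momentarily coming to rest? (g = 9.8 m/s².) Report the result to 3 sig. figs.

h ≈ 3.71 m

Here I = (1/2)MR², so the shape factor k = I/(MR²) = 0.5.
Since it rolls without slipping, ω = v/R and KE = ½Mv² + ½Iω² = ½(1+k)Mv² = (3/4)Mv².
At the top the kinetic energy is zero, so (3/4)Mv₀² = Mgh.
Thus h = (1+k)v₀²/(2g) = 1.5 × 6.96² / (2 × 9.8) ≈ 3.71 m.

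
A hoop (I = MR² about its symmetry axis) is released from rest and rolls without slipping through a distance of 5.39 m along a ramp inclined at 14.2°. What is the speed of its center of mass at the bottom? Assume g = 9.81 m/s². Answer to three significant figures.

v ≈ 3.60 m/s

For this body I = MR², i.e. k = I/(MR²) = 1.
Pure rolling means v = ωR; then KE = ½Mv² + ½I(v/R)² = ½(1+k)Mv² = Mv².
The vertical drop is h = L sinθ = 5.39 × sin14.2° = 1.322 m.
Energy conservation: Mgh = Mv², so v = √(2gh/(1+k)) = √(2 × 9.81 × 1.322 / 2) ≈ 3.60 m/s.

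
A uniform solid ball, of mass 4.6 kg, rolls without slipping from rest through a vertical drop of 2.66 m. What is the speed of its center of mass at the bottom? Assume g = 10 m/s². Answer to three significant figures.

v ≈ 6.16 m/s

With I = (2/5)MR², the ratio k = I/(MR²) is 0.4.
The rolling condition ω = v/R makes the rotational term ½I(v/R)² = ½kMv², so KE_total = ½(1+k)Mv² = (7/10)Mv².
Energy conservation: Mgh = (7/10)Mv², so v = √(2gh/(1+k)) = √(2 × 10 × 2.66 / 1.4) ≈ 6.16 m/s.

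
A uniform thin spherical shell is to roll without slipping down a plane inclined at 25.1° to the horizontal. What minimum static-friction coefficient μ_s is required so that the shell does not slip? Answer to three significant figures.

μ_min ≈ 0.187

With I = (2/3)MR², the ratio k = I/(MR²) is 2/3.
Translational: Mg sinθ − f = Ma. Rotational about the CM: fR = Iα = kMRa, so f = kMa.
These give a = g sinθ/(1+k) and the required friction f = kMg sinθ/(1+k).
The normal force is N = Mg cosθ, so μ_min = f/N = k tanθ/(1+k).
μ_min = (2/3) × tan25.1° / 1.667 ≈ 0.187.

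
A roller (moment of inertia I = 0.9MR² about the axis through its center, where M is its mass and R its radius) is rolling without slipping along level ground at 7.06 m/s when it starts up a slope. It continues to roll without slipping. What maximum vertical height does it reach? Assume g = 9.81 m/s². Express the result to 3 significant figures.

h ≈ 4.83 m

Here I = 0.9MR², so the shape factor k = I/(MR²) = 0.9.
Rolling without slipping gives ω = v/R, so the total kinetic energy is ½Mv² + ½Iω² = ½(1+k)Mv² = (19/20)Mv².
At the top the kinetic energy is zero, so (19/20)Mv₀² = Mgh.
Thus h = (1+k)v₀²/(2g) = 1.9 × 7.06² / (2 × 9.81) ≈ 4.83 m.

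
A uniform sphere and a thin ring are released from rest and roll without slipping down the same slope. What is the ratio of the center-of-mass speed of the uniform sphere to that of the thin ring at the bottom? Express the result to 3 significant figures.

v_ratio ≈ 1.20

Each satisfies Mgh = ½(1+k)Mv² with k = I/(MR²), so v ∝ 1/√(1+k).
For the uniform sphere k = 0.4; for the thin ring k = 1.
v₁/v₂ = √((1+k₂)/(1+k₁)) = √(2/1.4) ≈ 1.20.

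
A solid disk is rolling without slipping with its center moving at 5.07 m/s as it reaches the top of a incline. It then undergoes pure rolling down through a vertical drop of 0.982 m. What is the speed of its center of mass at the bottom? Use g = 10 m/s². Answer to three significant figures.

For this body I = (1/2)MR², i.e. k = I/(MR²) = 0.5.
Pure rolling means v = ωR; then KE = ½Mv² + ½I(v/R)² = ½(1+k)Mv² = (3/4)Mv².
Energy conservation: (3/4)Mv₀² + Mgh = (3/4)Mv², so v² = v₀² + 2gh/(1+k).
v = √(5.07² + 2×10×0.982/1.5) = √38.8 ≈ 6.23 m/s.

v ≈ 6.23 m/s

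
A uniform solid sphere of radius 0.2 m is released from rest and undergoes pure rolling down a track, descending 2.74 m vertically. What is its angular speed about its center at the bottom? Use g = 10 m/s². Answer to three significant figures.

ω ≈ 31.3 rad/s

The moment of inertia is (2/5)MR², giving k ≡ I/(MR²) = 0.4.
Since it rolls without slipping, ω = v/R and KE = ½Mv² + ½Iω² = ½(1+k)Mv² = (7/10)Mv².
Energy conservation Mgh = ½(1+k)Mv² gives v = √(2gh/(1+k)) = √(2 × 10 × 2.74 / 1.4) = 6.256 m/s.
The angular speed follows from ω = v/R = 6.256/0.2 ≈ 31.3 rad/s.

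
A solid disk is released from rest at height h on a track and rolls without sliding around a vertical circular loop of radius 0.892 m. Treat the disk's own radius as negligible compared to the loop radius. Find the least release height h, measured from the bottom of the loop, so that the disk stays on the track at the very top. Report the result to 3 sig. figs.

h_min ≈ 2.45 m

With I = (1/2)MR², the ratio k = I/(MR²) is 0.5.
At the top, contact is just lost when gravity alone supplies the centripetal force: Mg = Mv_top²/r, i.e. v_top² = gr.
With ω = v/R, the kinetic energy at speed v is ½(1+k)Mv² = (3/4)Mv².
Energy conservation from release (height h) to the top (height 2r): Mgh = Mg(2r) + (3/4)M·gr.
Thus h_min = 2r + (1+k)r/2 = r(2 + 1.5/2) = 0.892 × 2.75 ≈ 2.45 m.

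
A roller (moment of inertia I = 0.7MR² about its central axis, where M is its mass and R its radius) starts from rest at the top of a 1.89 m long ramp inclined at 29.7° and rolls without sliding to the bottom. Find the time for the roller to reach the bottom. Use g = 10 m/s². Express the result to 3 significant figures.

Here I = 0.7MR², so the shape factor k = I/(MR²) = 0.7.
Along the incline Mg sinθ − f = Ma, and torque about the center fR = Iα = kMR²(a/R) gives f = kMa.
Hence a = g sinθ/(1+k) = 10×sin29.7°/1.7 = 2.914 m/s².
With constant a from rest, t = √(2L/a) = √(2·1.89/2.914) ≈ 1.14 s.

t ≈ 1.14 s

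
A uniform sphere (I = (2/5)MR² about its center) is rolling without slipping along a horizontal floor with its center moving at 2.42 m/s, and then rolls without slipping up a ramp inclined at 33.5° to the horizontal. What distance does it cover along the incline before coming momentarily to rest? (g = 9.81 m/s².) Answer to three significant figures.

d ≈ 0.757 m

For this body I = (2/5)MR², i.e. k = I/(MR²) = 0.4.
Pure rolling means v = ωR; then KE = ½Mv² + ½I(v/R)² = ½(1+k)Mv² = (7/10)Mv².
Setting this equal to Mgh gives the vertical rise h = (1+k)v₀²/(2g) = 1.4×2.42²/(2×9.81) = 0.4179 m.
The distance along the slope is d = h/sinθ = 0.4179/sin33.5° ≈ 0.757 m.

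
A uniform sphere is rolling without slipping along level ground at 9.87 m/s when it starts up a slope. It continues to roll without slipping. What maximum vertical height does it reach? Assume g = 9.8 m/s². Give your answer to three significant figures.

h ≈ 6.96 m

The moment of inertia is (2/5)MR², giving k ≡ I/(MR²) = 0.4.
The rolling condition ω = v/R makes the rotational term ½I(v/R)² = ½kMv², so KE_total = ½(1+k)Mv² = (7/10)Mv².
At the top the kinetic energy is zero, so (7/10)Mv₀² = Mgh.
Thus h = (1+k)v₀²/(2g) = 1.4 × 9.87² / (2 × 9.8) ≈ 6.96 m.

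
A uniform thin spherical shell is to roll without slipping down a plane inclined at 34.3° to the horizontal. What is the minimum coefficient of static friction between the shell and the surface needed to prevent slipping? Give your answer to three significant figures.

Here I = (2/3)MR², so the shape factor k = I/(MR²) = 2/3.
Translational: Mg sinθ − f = Ma. Rotational about the CM: fR = Iα = kMRa, so f = kMa.
These give a = g sinθ/(1+k) and the required friction f = kMg sinθ/(1+k).
The normal force is N = Mg cosθ, so μ_min = f/N = k tanθ/(1+k).
μ_min = (2/3) × tan34.3° / 1.667 ≈ 0.273.

μ_min ≈ 0.273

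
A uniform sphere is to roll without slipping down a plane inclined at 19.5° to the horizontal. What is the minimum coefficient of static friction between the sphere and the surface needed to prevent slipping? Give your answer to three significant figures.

The moment of inertia is (2/5)MR², giving k ≡ I/(MR²) = 0.4.
Newton's second law down the slope: Mg sinθ − f = Ma. The torque equation fR = Iα (with α = a/R) gives f = kMa.
These give a = g sinθ/(1+k) and the required friction f = kMg sinθ/(1+k).
The normal force is N = Mg cosθ, so μ_min = f/N = k tanθ/(1+k).
μ_min = 0.4 × tan19.5° / 1.4 ≈ 0.101.

μ_min ≈ 0.101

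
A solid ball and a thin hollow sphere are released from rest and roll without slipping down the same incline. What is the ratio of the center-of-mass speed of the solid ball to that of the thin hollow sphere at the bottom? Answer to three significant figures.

Each satisfies Mgh = ½(1+k)Mv² with k = I/(MR²), so v ∝ 1/√(1+k).
For the solid ball k = 0.4; for the thin hollow sphere k = 2/3.
v₁/v₂ = √((1+k₂)/(1+k₁)) = √(1.667/1.4) ≈ 1.09.

v_ratio ≈ 1.09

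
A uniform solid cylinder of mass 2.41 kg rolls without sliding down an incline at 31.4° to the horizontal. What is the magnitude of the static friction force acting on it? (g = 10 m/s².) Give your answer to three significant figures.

Here I = (1/2)MR², so the shape factor k = I/(MR²) = 0.5.
Along the incline Mg sinθ − f = Ma, and torque about the center fR = Iα = kMR²(a/R) gives f = kMa.
Combining, a = g sinθ/(1+k) and f = kMa = kMg sinθ/(1+k).
f = 0.5 × 2.41 × 10 × sin31.4° / 1.5 ≈ 4.19 N.

f ≈ 4.19 N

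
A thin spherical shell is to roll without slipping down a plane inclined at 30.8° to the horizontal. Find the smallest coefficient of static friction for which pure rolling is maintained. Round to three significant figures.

With I = (2/3)MR², the ratio k = I/(MR²) is 2/3.
Translational: Mg sinθ − f = Ma. Rotational about the CM: fR = Iα = kMRa, so f = kMa.
These give a = g sinθ/(1+k) and the required friction f = kMg sinθ/(1+k).
The normal force is N = Mg cosθ, so μ_min = f/N = k tanθ/(1+k).
μ_min = (2/3) × tan30.8° / 1.667 ≈ 0.238.

μ_min ≈ 0.238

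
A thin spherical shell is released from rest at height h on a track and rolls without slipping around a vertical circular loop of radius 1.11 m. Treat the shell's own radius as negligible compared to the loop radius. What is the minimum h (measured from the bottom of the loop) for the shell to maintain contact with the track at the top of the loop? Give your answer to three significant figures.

The moment of inertia is (2/3)MR², giving k ≡ I/(MR²) = 2/3.
At the top, contact is just lost when gravity alone supplies the centripetal force: Mg = Mv_top²/r, i.e. v_top² = gr.
With ω = v/R, the kinetic energy at speed v is ½(1+k)Mv² = (5/6)Mv².
Energy conservation from release (height h) to the top (height 2r): Mgh = Mg(2r) + (5/6)M·gr.
Thus h_min = 2r + (1+k)r/2 = r(2 + 1.667/2) = 1.11 × 2.833 ≈ 3.15 m.

h_min ≈ 3.15 m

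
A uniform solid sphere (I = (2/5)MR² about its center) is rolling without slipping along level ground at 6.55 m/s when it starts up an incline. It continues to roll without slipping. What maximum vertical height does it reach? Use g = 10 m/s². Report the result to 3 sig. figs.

For this body I = (2/5)MR², i.e. k = I/(MR²) = 0.4.
The rolling condition ω = v/R makes the rotational term ½I(v/R)² = ½kMv², so KE_total = ½(1+k)Mv² = (7/10)Mv².
At the top the kinetic energy is zero, so (7/10)Mv₀² = Mgh.
Thus h = (1+k)v₀²/(2g) = 1.4 × 6.55² / (2 × 10) ≈ 3.00 m.

h ≈ 3.00 m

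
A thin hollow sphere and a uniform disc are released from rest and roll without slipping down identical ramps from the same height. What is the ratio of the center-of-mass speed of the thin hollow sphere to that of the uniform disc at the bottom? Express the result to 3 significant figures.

v_ratio ≈ 0.949

Each satisfies Mgh = ½(1+k)Mv² with k = I/(MR²), so v ∝ 1/√(1+k).
For the thin hollow sphere k = 2/3; for the uniform disc k = 0.5.
v₁/v₂ = √((1+k₂)/(1+k₁)) = √(1.5/1.667) ≈ 0.949.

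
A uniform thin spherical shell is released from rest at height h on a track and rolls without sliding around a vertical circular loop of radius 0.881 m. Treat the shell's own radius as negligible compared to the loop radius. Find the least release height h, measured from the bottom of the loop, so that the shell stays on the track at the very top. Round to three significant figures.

h_min ≈ 2.50 m

Here I = (2/3)MR², so the shape factor k = I/(MR²) = 2/3.
At the top of the loop, the minimum-contact condition is Mg = Mv_top²/r, so v_top² = gr.
With ω = v/R, the kinetic energy at speed v is ½(1+k)Mv² = (5/6)Mv².
Energy conservation from release (height h) to the top (height 2r): Mgh = Mg(2r) + (5/6)M·gr.
Thus h_min = 2r + (1+k)r/2 = r(2 + 1.667/2) = 0.881 × 2.833 ≈ 2.50 m.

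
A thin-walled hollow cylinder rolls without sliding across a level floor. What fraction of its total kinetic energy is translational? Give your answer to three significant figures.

fraction ≈ 0.500

The moment of inertia is MR², giving k ≡ I/(MR²) = 1.
With ω = v/R, KE_trans = ½Mv² and KE_rot = ½Iω² = ½kMv², so KE_total = ½(1+k)Mv².
The translational fraction is therefore 1/(1+k) = 1/2 ≈ 0.500.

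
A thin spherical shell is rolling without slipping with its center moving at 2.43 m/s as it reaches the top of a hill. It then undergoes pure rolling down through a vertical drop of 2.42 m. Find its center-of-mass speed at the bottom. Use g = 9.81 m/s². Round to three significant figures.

v ≈ 5.86 m/s

With I = (2/3)MR², the ratio k = I/(MR²) is 2/3.
Rolling without slipping gives ω = v/R, so the total kinetic energy is ½Mv² + ½Iω² = ½(1+k)Mv² = (5/6)Mv².
Conserving energy between top and bottom: (5/6)Mv² = (5/6)Mv₀² + Mgh, hence v² = v₀² + 2gh/(1+k).
v = √(2.43² + 2×9.81×2.42/1.667) = √34.39 ≈ 5.86 m/s.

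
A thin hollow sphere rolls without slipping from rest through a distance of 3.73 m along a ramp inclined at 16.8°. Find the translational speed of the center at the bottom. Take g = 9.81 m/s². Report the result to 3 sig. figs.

v ≈ 3.56 m/s

With I = (2/3)MR², the ratio k = I/(MR²) is 2/3.
Since it rolls without slipping, ω = v/R and KE = ½Mv² + ½Iω² = ½(1+k)Mv² = (5/6)Mv².
The vertical drop is h = L sinθ = 3.73 × sin16.8° = 1.078 m.
Energy conservation: Mgh = (5/6)Mv², so v = √(2gh/(1+k)) = √(2 × 9.81 × 1.078 / 1.667) ≈ 3.56 m/s.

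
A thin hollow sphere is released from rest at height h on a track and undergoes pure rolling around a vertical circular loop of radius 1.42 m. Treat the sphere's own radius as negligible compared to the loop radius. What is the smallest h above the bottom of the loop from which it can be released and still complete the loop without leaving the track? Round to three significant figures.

h_min ≈ 4.02 m

With I = (2/3)MR², the ratio k = I/(MR²) is 2/3.
At the top of the loop, the minimum-contact condition is Mg = Mv_top²/r, so v_top² = gr.
With ω = v/R, the kinetic energy at speed v is ½(1+k)Mv² = (5/6)Mv².
Energy conservation from release (height h) to the top (height 2r): Mgh = Mg(2r) + (5/6)M·gr.
Thus h_min = 2r + (1+k)r/2 = r(2 + 1.667/2) = 1.42 × 2.833 ≈ 4.02 m.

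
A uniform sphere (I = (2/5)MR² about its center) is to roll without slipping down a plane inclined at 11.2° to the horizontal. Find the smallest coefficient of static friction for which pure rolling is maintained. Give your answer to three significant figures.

μ_min ≈ 0.0566

With I = (2/5)MR², the ratio k = I/(MR²) is 0.4.
Newton's second law down the slope: Mg sinθ − f = Ma. The torque equation fR = Iα (with α = a/R) gives f = kMa.
These give a = g sinθ/(1+k) and the required friction f = kMg sinθ/(1+k).
The normal force is N = Mg cosθ, so μ_min = f/N = k tanθ/(1+k).
μ_min = 0.4 × tan11.2° / 1.4 ≈ 0.0566.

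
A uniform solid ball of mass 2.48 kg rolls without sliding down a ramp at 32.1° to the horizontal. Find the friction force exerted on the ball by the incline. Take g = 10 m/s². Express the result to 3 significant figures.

f ≈ 3.77 N

For this body I = (2/5)MR², i.e. k = I/(MR²) = 0.4.
Newton's second law down the slope: Mg sinθ − f = Ma. The torque equation fR = Iα (with α = a/R) gives f = kMa.
Combining, a = g sinθ/(1+k) and f = kMa = kMg sinθ/(1+k).
f = 0.4 × 2.48 × 10 × sin32.1° / 1.4 ≈ 3.77 N.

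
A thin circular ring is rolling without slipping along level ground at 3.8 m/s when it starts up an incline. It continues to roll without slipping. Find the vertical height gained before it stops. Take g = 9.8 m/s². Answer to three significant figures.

For this body I = MR², i.e. k = I/(MR²) = 1.
Pure rolling means v = ωR; then KE = ½Mv² + ½I(v/R)² = ½(1+k)Mv² = Mv².
All of this converts to potential energy at the highest point: Mv₀² = Mgh.
Thus h = (1+k)v₀²/(2g) = 2 × 3.8² / (2 × 9.8) ≈ 1.47 m.

h ≈ 1.47 m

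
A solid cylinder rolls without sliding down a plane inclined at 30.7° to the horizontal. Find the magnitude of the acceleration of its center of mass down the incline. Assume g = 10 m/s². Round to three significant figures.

With I = (1/2)MR², the ratio k = I/(MR²) is 0.5.
Along the incline Mg sinθ − f = Ma, and torque about the center fR = Iα = kMR²(a/R) gives f = kMa.
Eliminating f: Mg sinθ = (1+k)Ma, so a = g sinθ/(1+k) = 10 × sin30.7° / 1.5 ≈ 3.40 m/s².

a ≈ 3.40 m/s²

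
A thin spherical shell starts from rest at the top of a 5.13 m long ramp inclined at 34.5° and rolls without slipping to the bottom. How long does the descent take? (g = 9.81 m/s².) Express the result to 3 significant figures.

The moment of inertia is (2/3)MR², giving k ≡ I/(MR²) = 2/3.
Along the incline Mg sinθ − f = Ma, and torque about the center fR = Iα = kMR²(a/R) gives f = kMa.
Hence a = g sinθ/(1+k) = 9.81×sin34.5°/1.667 = 3.334 m/s².
Starting from rest, L = ½at², so t = √(2L/a) = √(2×5.13/3.334) ≈ 1.75 s.

t ≈ 1.75 s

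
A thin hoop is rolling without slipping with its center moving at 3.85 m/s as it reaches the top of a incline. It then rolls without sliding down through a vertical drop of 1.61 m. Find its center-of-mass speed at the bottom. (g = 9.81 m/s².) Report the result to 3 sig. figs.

For this body I = MR², i.e. k = I/(MR²) = 1.
The rolling condition ω = v/R makes the rotational term ½I(v/R)² = ½kMv², so KE_total = ½(1+k)Mv² = Mv².
Energy conservation: Mv₀² + Mgh = Mv², so v² = v₀² + 2gh/(1+k).
v = √(3.85² + 2×9.81×1.61/2) = √30.62 ≈ 5.53 m/s.

v ≈ 5.53 m/s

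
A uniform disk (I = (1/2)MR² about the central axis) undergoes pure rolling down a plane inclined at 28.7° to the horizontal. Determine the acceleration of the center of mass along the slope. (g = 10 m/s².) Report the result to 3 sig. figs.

a ≈ 3.20 m/s²

Here I = (1/2)MR², so the shape factor k = I/(MR²) = 0.5.
Newton's second law down the slope: Mg sinθ − f = Ma. The torque equation fR = Iα (with α = a/R) gives f = kMa.
Eliminating f: Mg sinθ = (1+k)Ma, so a = g sinθ/(1+k) = 10 × sin28.7° / 1.5 ≈ 3.20 m/s².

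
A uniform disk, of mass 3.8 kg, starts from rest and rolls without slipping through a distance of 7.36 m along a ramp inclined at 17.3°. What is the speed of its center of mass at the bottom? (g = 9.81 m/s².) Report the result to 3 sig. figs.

v ≈ 5.35 m/s

With I = (1/2)MR², the ratio k = I/(MR²) is 0.5.
Rolling without slipping gives ω = v/R, so the total kinetic energy is ½Mv² + ½Iω² = ½(1+k)Mv² = (3/4)Mv².
The vertical drop is h = L sinθ = 7.36 × sin17.3° = 2.189 m.
Energy conservation: Mgh = (3/4)Mv², so v = √(2gh/(1+k)) = √(2 × 9.81 × 2.189 / 1.5) ≈ 5.35 m/s.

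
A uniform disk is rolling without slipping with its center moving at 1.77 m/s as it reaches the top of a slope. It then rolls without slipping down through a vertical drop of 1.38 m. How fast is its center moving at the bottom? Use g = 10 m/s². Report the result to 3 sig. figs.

Here I = (1/2)MR², so the shape factor k = I/(MR²) = 0.5.
Rolling without slipping gives ω = v/R, so the total kinetic energy is ½Mv² + ½Iω² = ½(1+k)Mv² = (3/4)Mv².
Conserving energy between top and bottom: (3/4)Mv² = (3/4)Mv₀² + Mgh, hence v² = v₀² + 2gh/(1+k).
v = √(1.77² + 2×10×1.38/1.5) = √21.53 ≈ 4.64 m/s.

v ≈ 4.64 m/s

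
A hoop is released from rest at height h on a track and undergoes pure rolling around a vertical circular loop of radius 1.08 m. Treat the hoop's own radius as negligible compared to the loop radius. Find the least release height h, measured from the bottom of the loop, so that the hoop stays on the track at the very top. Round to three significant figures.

With I = MR², the ratio k = I/(MR²) is 1.
At the top of the loop, the minimum-contact condition is Mg = Mv_top²/r, so v_top² = gr.
With ω = v/R, the kinetic energy at speed v is ½(1+k)Mv² = Mv².
Energy conservation from release (height h) to the top (height 2r): Mgh = Mg(2r) + M·gr.
Thus h_min = 2r + (1+k)r/2 = r(2 + 2/2) = 1.08 × 3 ≈ 3.24 m.

h_min ≈ 3.24 m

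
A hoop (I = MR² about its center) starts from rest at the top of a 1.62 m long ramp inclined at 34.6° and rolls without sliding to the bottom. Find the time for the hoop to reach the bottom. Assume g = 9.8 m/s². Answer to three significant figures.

With I = MR², the ratio k = I/(MR²) is 1.
Along the incline Mg sinθ − f = Ma, and torque about the center fR = Iα = kMR²(a/R) gives f = kMa.
Hence a = g sinθ/(1+k) = 9.8×sin34.6°/2 = 2.782 m/s².
Starting from rest, L = ½at², so t = √(2L/a) = √(2×1.62/2.782) ≈ 1.08 s.

t ≈ 1.08 s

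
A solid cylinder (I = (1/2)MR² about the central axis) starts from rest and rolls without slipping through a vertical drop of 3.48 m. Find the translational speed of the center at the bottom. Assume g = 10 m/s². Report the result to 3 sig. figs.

v ≈ 6.81 m/s

Here I = (1/2)MR², so the shape factor k = I/(MR²) = 0.5.
Rolling without slipping gives ω = v/R, so the total kinetic energy is ½Mv² + ½Iω² = ½(1+k)Mv² = (3/4)Mv².
Energy conservation: Mgh = (3/4)Mv², so v = √(2gh/(1+k)) = √(2 × 10 × 3.48 / 1.5) ≈ 6.81 m/s.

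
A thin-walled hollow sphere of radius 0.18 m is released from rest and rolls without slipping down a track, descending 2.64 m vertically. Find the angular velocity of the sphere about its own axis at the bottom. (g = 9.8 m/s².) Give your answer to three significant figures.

The moment of inertia is (2/3)MR², giving k ≡ I/(MR²) = 2/3.
Pure rolling means v = ωR; then KE = ½Mv² + ½I(v/R)² = ½(1+k)Mv² = (5/6)Mv².
Energy conservation Mgh = ½(1+k)Mv² gives v = √(2gh/(1+k)) = √(2 × 9.8 × 2.64 / 1.667) = 5.572 m/s.
Then ω = v/R = 5.572 / 0.18 ≈ 31.0 rad/s.

ω ≈ 31.0 rad/s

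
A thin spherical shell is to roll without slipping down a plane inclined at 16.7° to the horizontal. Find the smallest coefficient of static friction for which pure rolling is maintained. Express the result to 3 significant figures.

μ_min ≈ 0.120

The moment of inertia is (2/3)MR², giving k ≡ I/(MR²) = 2/3.
Translational: Mg sinθ − f = Ma. Rotational about the CM: fR = Iα = kMRa, so f = kMa.
These give a = g sinθ/(1+k) and the required friction f = kMg sinθ/(1+k).
With N = Mg cosθ, the no-slip condition f ≤ μN gives μ_min = f/N = k tanθ/(1+k).
μ_min = (2/3) × tan16.7° / 1.667 ≈ 0.120.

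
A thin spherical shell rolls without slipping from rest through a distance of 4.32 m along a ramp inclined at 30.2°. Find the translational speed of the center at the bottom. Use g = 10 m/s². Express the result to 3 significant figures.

v ≈ 5.11 m/s

The moment of inertia is (2/3)MR², giving k ≡ I/(MR²) = 2/3.
Since it rolls without slipping, ω = v/R and KE = ½Mv² + ½Iω² = ½(1+k)Mv² = (5/6)Mv².
The vertical drop is h = L sinθ = 4.32 × sin30.2° = 2.173 m.
Energy conservation: Mgh = (5/6)Mv², so v = √(2gh/(1+k)) = √(2 × 10 × 2.173 / 1.667) ≈ 5.11 m/s.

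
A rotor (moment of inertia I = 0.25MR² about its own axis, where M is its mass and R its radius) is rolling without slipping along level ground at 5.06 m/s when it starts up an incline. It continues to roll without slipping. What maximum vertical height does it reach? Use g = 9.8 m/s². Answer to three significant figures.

With I = 0.25MR², the ratio k = I/(MR²) is 0.25.
Since it rolls without slipping, ω = v/R and KE = ½Mv² + ½Iω² = ½(1+k)Mv² = (5/8)Mv².
At the top the kinetic energy is zero, so (5/8)Mv₀² = Mgh.
Thus h = (1+k)v₀²/(2g) = 1.25 × 5.06² / (2 × 9.8) ≈ 1.63 m.

h ≈ 1.63 m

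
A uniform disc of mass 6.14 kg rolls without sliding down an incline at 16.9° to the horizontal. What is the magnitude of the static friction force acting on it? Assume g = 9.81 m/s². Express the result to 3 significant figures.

With I = (1/2)MR², the ratio k = I/(MR²) is 0.5.
Translational: Mg sinθ − f = Ma. Rotational about the CM: fR = Iα = kMRa, so f = kMa.
Combining, a = g sinθ/(1+k) and f = kMa = kMg sinθ/(1+k).
f = 0.5 × 6.14 × 9.81 × sin16.9° / 1.5 ≈ 5.84 N.

f ≈ 5.84 N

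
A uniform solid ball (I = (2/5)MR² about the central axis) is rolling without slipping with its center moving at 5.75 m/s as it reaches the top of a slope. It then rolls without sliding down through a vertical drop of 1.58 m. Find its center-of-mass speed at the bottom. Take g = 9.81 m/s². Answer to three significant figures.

v ≈ 7.43 m/s

Here I = (2/5)MR², so the shape factor k = I/(MR²) = 0.4.
The rolling condition ω = v/R makes the rotational term ½I(v/R)² = ½kMv², so KE_total = ½(1+k)Mv² = (7/10)Mv².
Energy conservation: (7/10)Mv₀² + Mgh = (7/10)Mv², so v² = v₀² + 2gh/(1+k).
v = √(5.75² + 2×9.81×1.58/1.4) = √55.21 ≈ 7.43 m/s.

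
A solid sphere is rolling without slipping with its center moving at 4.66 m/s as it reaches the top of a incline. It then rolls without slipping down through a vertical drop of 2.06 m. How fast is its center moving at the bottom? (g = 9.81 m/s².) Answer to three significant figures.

Here I = (2/5)MR², so the shape factor k = I/(MR²) = 0.4.
Rolling without slipping gives ω = v/R, so the total kinetic energy is ½Mv² + ½Iω² = ½(1+k)Mv² = (7/10)Mv².
Energy conservation: (7/10)Mv₀² + Mgh = (7/10)Mv², so v² = v₀² + 2gh/(1+k).
v = √(4.66² + 2×9.81×2.06/1.4) = √50.59 ≈ 7.11 m/s.

v ≈ 7.11 m/s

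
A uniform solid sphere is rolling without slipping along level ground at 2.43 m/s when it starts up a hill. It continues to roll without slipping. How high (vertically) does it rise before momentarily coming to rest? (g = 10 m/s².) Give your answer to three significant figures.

The moment of inertia is (2/5)MR², giving k ≡ I/(MR²) = 0.4.
Since it rolls without slipping, ω = v/R and KE = ½Mv² + ½Iω² = ½(1+k)Mv² = (7/10)Mv².
At the top the kinetic energy is zero, so (7/10)Mv₀² = Mgh.
Thus h = (1+k)v₀²/(2g) = 1.4 × 2.43² / (2 × 10) ≈ 0.413 m.

h ≈ 0.413 m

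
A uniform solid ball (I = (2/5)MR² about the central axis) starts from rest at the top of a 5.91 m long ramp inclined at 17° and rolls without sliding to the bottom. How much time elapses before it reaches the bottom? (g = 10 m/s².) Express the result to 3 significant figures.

With I = (2/5)MR², the ratio k = I/(MR²) is 0.4.
Along the incline Mg sinθ − f = Ma, and torque about the center fR = Iα = kMR²(a/R) gives f = kMa.
Hence a = g sinθ/(1+k) = 10×sin17°/1.4 = 2.088 m/s².
With constant a from rest, t = √(2L/a) = √(2·5.91/2.088) ≈ 2.38 s.

t ≈ 2.38 s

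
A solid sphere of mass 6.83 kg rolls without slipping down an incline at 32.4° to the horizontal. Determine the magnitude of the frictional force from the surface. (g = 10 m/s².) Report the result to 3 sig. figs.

f ≈ 10.5 N

Here I = (2/5)MR², so the shape factor k = I/(MR²) = 0.4.
Along the incline Mg sinθ − f = Ma, and torque about the center fR = Iα = kMR²(a/R) gives f = kMa.
Combining, a = g sinθ/(1+k) and f = kMa = kMg sinθ/(1+k).
f = 0.4 × 6.83 × 10 × sin32.4° / 1.4 ≈ 10.5 N.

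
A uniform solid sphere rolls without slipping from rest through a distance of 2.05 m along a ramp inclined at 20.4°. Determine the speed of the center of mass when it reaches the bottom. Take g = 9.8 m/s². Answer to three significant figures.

For this body I = (2/5)MR², i.e. k = I/(MR²) = 0.4.
Pure rolling means v = ωR; then KE = ½Mv² + ½I(v/R)² = ½(1+k)Mv² = (7/10)Mv².
The vertical drop is h = L sinθ = 2.05 × sin20.4° = 0.7146 m.
Setting Mgh = (7/10)Mv² gives v = √(2gh/(1+k)) = √(2·9.8·0.7146/1.4) ≈ 3.16 m/s.

v ≈ 3.16 m/s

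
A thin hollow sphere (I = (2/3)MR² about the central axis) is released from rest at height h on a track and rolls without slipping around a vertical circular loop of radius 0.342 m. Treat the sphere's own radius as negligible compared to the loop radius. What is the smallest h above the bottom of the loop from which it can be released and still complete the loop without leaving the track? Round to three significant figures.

With I = (2/3)MR², the ratio k = I/(MR²) is 2/3.
At the top of the loop, the minimum-contact condition is Mg = Mv_top²/r, so v_top² = gr.
With ω = v/R, the kinetic energy at speed v is ½(1+k)Mv² = (5/6)Mv².
Energy conservation from release (height h) to the top (height 2r): Mgh = Mg(2r) + (5/6)M·gr.
Thus h_min = 2r + (1+k)r/2 = r(2 + 1.667/2) = 0.342 × 2.833 ≈ 0.969 m.

h_min ≈ 0.969 m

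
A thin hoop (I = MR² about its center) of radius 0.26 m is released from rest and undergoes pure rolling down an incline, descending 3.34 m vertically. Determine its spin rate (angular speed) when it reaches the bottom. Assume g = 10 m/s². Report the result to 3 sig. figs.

Here I = MR², so the shape factor k = I/(MR²) = 1.
Rolling without slipping gives ω = v/R, so the total kinetic energy is ½Mv² + ½Iω² = ½(1+k)Mv² = Mv².
Energy conservation Mgh = ½(1+k)Mv² gives v = √(2gh/(1+k)) = √(2 × 10 × 3.34 / 2) = 5.779 m/s.
The angular speed follows from ω = v/R = 5.779/0.26 ≈ 22.2 rad/s.

ω ≈ 22.2 rad/s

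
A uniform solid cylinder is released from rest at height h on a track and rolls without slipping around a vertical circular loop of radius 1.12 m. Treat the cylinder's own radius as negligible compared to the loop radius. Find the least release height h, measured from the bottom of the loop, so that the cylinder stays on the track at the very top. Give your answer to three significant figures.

With I = (1/2)MR², the ratio k = I/(MR²) is 0.5.
At the top of the loop, the minimum-contact condition is Mg = Mv_top²/r, so v_top² = gr.
With ω = v/R, the kinetic energy at speed v is ½(1+k)Mv² = (3/4)Mv².
Energy conservation from release (height h) to the top (height 2r): Mgh = Mg(2r) + (3/4)M·gr.
Thus h_min = 2r + (1+k)r/2 = r(2 + 1.5/2) = 1.12 × 2.75 ≈ 3.08 m.

h_min ≈ 3.08 m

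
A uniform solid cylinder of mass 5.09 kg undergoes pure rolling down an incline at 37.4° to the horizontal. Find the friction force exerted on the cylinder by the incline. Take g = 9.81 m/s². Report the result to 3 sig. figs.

Here I = (1/2)MR², so the shape factor k = I/(MR²) = 0.5.
Along the incline Mg sinθ − f = Ma, and torque about the center fR = Iα = kMR²(a/R) gives f = kMa.
Combining, a = g sinθ/(1+k) and f = kMa = kMg sinθ/(1+k).
f = 0.5 × 5.09 × 9.81 × sin37.4° / 1.5 ≈ 10.1 N.

f ≈ 10.1 N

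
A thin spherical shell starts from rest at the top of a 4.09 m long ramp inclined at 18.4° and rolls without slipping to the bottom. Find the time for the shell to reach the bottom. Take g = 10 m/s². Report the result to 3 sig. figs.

t ≈ 2.08 s

The moment of inertia is (2/3)MR², giving k ≡ I/(MR²) = 2/3.
Newton's second law down the slope: Mg sinθ − f = Ma. The torque equation fR = Iα (with α = a/R) gives f = kMa.
Hence a = g sinθ/(1+k) = 10×sin18.4°/1.667 = 1.894 m/s².
Starting from rest, L = ½at², so t = √(2L/a) = √(2×4.09/1.894) ≈ 2.08 s.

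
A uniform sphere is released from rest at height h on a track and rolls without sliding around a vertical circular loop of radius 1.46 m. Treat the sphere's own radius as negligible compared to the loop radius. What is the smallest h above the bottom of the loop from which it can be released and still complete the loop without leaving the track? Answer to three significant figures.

For this body I = (2/5)MR², i.e. k = I/(MR²) = 0.4.
At the top, contact is just lost when gravity alone supplies the centripetal force: Mg = Mv_top²/r, i.e. v_top² = gr.
With ω = v/R, the kinetic energy at speed v is ½(1+k)Mv² = (7/10)Mv².
Energy conservation from release (height h) to the top (height 2r): Mgh = Mg(2r) + (7/10)M·gr.
Thus h_min = 2r + (1+k)r/2 = r(2 + 1.4/2) = 1.46 × 2.7 ≈ 3.94 m.

h_min ≈ 3.94 m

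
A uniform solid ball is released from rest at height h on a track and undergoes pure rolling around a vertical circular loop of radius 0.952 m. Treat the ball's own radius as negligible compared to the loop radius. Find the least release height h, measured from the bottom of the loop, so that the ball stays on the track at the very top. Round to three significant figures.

The moment of inertia is (2/5)MR², giving k ≡ I/(MR²) = 0.4.
At the top, contact is just lost when gravity alone supplies the centripetal force: Mg = Mv_top²/r, i.e. v_top² = gr.
With ω = v/R, the kinetic energy at speed v is ½(1+k)Mv² = (7/10)Mv².
Energy conservation from release (height h) to the top (height 2r): Mgh = Mg(2r) + (7/10)M·gr.
Thus h_min = 2r + (1+k)r/2 = r(2 + 1.4/2) = 0.952 × 2.7 ≈ 2.57 m.

h_min ≈ 2.57 m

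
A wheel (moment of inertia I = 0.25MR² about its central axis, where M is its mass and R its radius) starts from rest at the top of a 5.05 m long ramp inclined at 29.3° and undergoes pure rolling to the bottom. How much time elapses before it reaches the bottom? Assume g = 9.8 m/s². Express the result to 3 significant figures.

The moment of inertia is 0.25MR², giving k ≡ I/(MR²) = 0.25.
Newton's second law down the slope: Mg sinθ − f = Ma. The torque equation fR = Iα (with α = a/R) gives f = kMa.
Hence a = g sinθ/(1+k) = 9.8×sin29.3°/1.25 = 3.837 m/s².
With constant a from rest, t = √(2L/a) = √(2·5.05/3.837) ≈ 1.62 s.

t ≈ 1.62 s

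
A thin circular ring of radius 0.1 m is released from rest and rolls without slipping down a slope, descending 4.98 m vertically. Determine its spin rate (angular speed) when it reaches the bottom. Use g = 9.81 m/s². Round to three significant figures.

ω ≈ 69.9 rad/s

For this body I = MR², i.e. k = I/(MR²) = 1.
Since it rolls without slipping, ω = v/R and KE = ½Mv² + ½Iω² = ½(1+k)Mv² = Mv².
Energy conservation Mgh = ½(1+k)Mv² gives v = √(2gh/(1+k)) = √(2 × 9.81 × 4.98 / 2) = 6.99 m/s.
The angular speed follows from ω = v/R = 6.99/0.1 ≈ 69.9 rad/s.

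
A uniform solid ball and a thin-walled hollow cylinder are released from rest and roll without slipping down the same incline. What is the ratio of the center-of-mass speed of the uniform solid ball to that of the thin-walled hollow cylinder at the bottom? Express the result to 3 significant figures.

Each satisfies Mgh = ½(1+k)Mv² with k = I/(MR²), so v ∝ 1/√(1+k).
For the uniform solid ball k = 0.4; for the thin-walled hollow cylinder k = 1.
v₁/v₂ = √((1+k₂)/(1+k₁)) = √(2/1.4) ≈ 1.20.

v_ratio ≈ 1.20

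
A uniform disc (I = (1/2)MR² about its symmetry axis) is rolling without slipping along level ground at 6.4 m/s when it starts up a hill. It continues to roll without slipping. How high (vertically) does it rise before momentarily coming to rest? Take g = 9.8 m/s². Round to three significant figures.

The moment of inertia is (1/2)MR², giving k ≡ I/(MR²) = 0.5.
Since it rolls without slipping, ω = v/R and KE = ½Mv² + ½Iω² = ½(1+k)Mv² = (3/4)Mv².
All of this converts to potential energy at the highest point: (3/4)Mv₀² = Mgh.
Thus h = (1+k)v₀²/(2g) = 1.5 × 6.4² / (2 × 9.8) ≈ 3.13 m.

h ≈ 3.13 m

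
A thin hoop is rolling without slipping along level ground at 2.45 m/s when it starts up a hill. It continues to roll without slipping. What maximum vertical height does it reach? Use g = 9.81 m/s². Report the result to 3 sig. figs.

h ≈ 0.612 m

Here I = MR², so the shape factor k = I/(MR²) = 1.
The rolling condition ω = v/R makes the rotational term ½I(v/R)² = ½kMv², so KE_total = ½(1+k)Mv² = Mv².
At the top the kinetic energy is zero, so Mv₀² = Mgh.
Thus h = (1+k)v₀²/(2g) = 2 × 2.45² / (2 × 9.81) ≈ 0.612 m.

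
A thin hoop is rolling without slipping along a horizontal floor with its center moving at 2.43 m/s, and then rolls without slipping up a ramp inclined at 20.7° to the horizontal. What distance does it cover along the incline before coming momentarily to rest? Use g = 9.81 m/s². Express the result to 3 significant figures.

For this body I = MR², i.e. k = I/(MR²) = 1.
Since it rolls without slipping, ω = v/R and KE = ½Mv² + ½Iω² = ½(1+k)Mv² = Mv².
Setting this equal to Mgh gives the vertical rise h = (1+k)v₀²/(2g) = 2×2.43²/(2×9.81) = 0.6019 m.
Along the incline, d = h/sinθ = 0.6019/sin20.7° ≈ 1.70 m.

d ≈ 1.70 m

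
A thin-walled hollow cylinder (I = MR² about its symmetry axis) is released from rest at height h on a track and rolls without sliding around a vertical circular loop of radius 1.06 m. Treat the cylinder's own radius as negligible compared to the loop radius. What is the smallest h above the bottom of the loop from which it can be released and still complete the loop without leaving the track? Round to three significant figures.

The moment of inertia is MR², giving k ≡ I/(MR²) = 1.
At the top, contact is just lost when gravity alone supplies the centripetal force: Mg = Mv_top²/r, i.e. v_top² = gr.
With ω = v/R, the kinetic energy at speed v is ½(1+k)Mv² = Mv².
Energy conservation from release (height h) to the top (height 2r): Mgh = Mg(2r) + M·gr.
Thus h_min = 2r + (1+k)r/2 = r(2 + 2/2) = 1.06 × 3 ≈ 3.18 m.

h_min ≈ 3.18 m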